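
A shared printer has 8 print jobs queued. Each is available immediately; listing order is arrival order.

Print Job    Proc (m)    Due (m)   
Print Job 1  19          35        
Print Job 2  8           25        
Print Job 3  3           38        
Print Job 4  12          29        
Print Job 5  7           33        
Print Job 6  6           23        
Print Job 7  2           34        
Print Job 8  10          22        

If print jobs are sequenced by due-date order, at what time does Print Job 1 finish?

64

EDD (increasing due date): Print Job 8 Print Job 6 Print Job 2 Print Job 4 Print Job 5 Print Job 7 Print Job 1 Print Job 3.
Print Job 8: 0→10
Print Job 6: 10→16
Print Job 2: 16→24
Print Job 4: 24→36
Print Job 5: 36→43
Print Job 7: 43→45
Print Job 1: 45→64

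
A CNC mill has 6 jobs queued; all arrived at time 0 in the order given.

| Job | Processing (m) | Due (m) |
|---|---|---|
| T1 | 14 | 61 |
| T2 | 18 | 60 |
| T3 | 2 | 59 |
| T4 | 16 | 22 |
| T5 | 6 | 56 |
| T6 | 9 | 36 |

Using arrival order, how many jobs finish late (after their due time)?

2

FIFO (arrival order): T1 T2 T3 T4 T5 T6.
T1: 0→14, due 61, tardiness 0
T2: 14→32, due 60, tardiness 0
T3: 32→34, due 59, tardiness 0
T4: 34→50, due 22, tardiness 28
T5: 50→56, due 56, tardiness 0
T6: 56→65, due 36, tardiness 29
Late jobs: 2.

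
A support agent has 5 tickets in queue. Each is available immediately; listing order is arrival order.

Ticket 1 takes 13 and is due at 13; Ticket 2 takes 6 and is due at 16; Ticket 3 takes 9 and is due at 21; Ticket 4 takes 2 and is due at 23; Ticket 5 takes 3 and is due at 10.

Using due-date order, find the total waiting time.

72

EDD (increasing due date): Ticket 5 Ticket 1 Ticket 2 Ticket 3 Ticket 4.
Ticket 5: waits 0, runs 0→3
Ticket 1: waits 3, runs 3→16
Ticket 2: waits 16, runs 16→22
Ticket 3: waits 22, runs 22→31
Ticket 4: waits 31, runs 31→33
Sum = 0+3+16+22+31 = 72.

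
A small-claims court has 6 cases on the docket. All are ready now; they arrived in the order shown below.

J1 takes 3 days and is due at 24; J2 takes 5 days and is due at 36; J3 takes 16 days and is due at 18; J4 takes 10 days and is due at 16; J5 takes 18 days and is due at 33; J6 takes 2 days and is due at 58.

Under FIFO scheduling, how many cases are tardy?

FIFO (arrival order): J1 J2 J3 J4 J5 J6.
J1: 0→3, due 24, tardiness 0
J2: 3→8, due 36, tardiness 0
J3: 8→24, due 18, tardiness 6
J4: 24→34, due 16, tardiness 18
J5: 34→52, due 33, tardiness 19
J6: 52→54, due 58, tardiness 0
Late cases: 3.

3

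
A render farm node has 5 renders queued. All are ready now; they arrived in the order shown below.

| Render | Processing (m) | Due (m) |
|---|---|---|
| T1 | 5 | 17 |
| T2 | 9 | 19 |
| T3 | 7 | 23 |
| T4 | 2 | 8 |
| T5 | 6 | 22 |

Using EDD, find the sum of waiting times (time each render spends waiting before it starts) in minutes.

47

EDD (increasing due date): T4 T1 T2 T5 T3.
T4: waits 0, runs 0→2
T1: waits 2, runs 2→7
T2: waits 7, runs 7→16
T5: waits 16, runs 16→22
T3: waits 22, runs 22→29
Sum = 0+2+7+16+22 = 47.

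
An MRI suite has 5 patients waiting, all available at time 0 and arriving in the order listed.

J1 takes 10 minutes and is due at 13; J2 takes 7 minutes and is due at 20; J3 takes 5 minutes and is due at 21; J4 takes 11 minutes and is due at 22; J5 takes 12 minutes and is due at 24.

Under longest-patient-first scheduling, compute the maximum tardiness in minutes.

LPT (decreasing processing time): J5 J4 J1 J2 J3.
J5: 0→12, due 24, tardiness 0
J4: 12→23, due 22, tardiness 1
J1: 23→33, due 13, tardiness 20
J2: 33→40, due 20, tardiness 20
J3: 40→45, due 21, tardiness 24
Maximum = 24.

24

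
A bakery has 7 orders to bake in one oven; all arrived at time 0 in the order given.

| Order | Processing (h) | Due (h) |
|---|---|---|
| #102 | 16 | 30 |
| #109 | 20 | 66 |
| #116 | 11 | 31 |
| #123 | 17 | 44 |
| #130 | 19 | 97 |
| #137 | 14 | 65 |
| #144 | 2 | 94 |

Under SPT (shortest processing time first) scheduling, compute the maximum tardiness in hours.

33

SPT (increasing processing time): #144 #116 #137 #102 #123 #130 #109.
#144: 0→2, due 94, tardiness 0
#116: 2→13, due 31, tardiness 0
#137: 13→27, due 65, tardiness 0
#102: 27→43, due 30, tardiness 13
#123: 43→60, due 44, tardiness 16
#130: 60→79, due 97, tardiness 0
#109: 79→99, due 66, tardiness 33
Maximum = 33.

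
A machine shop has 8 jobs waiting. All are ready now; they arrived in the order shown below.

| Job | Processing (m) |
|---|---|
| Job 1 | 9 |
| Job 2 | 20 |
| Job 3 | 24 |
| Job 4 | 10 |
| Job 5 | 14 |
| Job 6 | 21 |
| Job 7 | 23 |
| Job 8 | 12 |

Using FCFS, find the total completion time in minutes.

FIFO (arrival order): Job 1 Job 2 Job 3 Job 4 Job 5 Job 6 Job 7 Job 8.
Job 1: 0→9
Job 2: 9→29
Job 3: 29→53
Job 4: 53→63
Job 5: 63→77
Job 6: 77→98
Job 7: 98→121
Job 8: 121→133
Sum = 9+29+53+63+77+98+121+133 = 583.

583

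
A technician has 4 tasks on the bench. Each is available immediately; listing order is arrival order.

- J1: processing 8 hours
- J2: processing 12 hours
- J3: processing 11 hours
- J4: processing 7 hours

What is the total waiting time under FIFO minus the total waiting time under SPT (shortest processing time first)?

FIFO (arrival order): J1 J2 J3 J4.
J1: waits 0, runs 0→8
J2: waits 8, runs 8→20
J3: waits 20, runs 20→31
J4: waits 31, runs 31→38
Sum = 0+8+20+31 = 59.
SPT (increasing processing time): J4 J1 J3 J2.
J4: waits 0, runs 0→7
J1: waits 7, runs 7→15
J3: waits 15, runs 15→26
J2: waits 26, runs 26→38
Sum = 0+7+15+26 = 48.
Difference = 59 − 48 = 11.

11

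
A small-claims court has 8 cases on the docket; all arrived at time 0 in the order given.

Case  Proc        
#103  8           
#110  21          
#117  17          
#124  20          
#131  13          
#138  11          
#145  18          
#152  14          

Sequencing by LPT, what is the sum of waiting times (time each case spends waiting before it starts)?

504

LPT (decreasing processing time): #110 #124 #145 #117 #152 #131 #138 #103.
#110: waits 0, runs 0→21
#124: waits 21, runs 21→41
#145: waits 41, runs 41→59
#117: waits 59, runs 59→76
#152: waits 76, runs 76→90
#131: waits 90, runs 90→103
#138: waits 103, runs 103→114
#103: waits 114, runs 114→122
Sum = 0+21+41+59+76+90+103+114 = 504.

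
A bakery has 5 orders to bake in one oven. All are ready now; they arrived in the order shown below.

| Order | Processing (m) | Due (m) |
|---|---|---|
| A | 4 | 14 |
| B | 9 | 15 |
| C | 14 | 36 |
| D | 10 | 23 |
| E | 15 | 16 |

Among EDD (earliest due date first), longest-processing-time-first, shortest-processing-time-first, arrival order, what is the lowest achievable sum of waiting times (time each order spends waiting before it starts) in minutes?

EDD (increasing due date): A B E D C.
A: waits 0, runs 0→4
B: waits 4, runs 4→13
E: waits 13, runs 13→28
D: waits 28, runs 28→38
C: waits 38, runs 38→52
Sum = 0+4+13+28+38 = 83.
LPT (decreasing processing time): E C D B A.
E: waits 0, runs 0→15
C: waits 15, runs 15→29
D: waits 29, runs 29→39
B: waits 39, runs 39→48
A: waits 48, runs 48→52
Sum = 0+15+29+39+48 = 131.
SPT (increasing processing time): A B D C E.
A: waits 0, runs 0→4
B: waits 4, runs 4→13
D: waits 13, runs 13→23
C: waits 23, runs 23→37
E: waits 37, runs 37→52
Sum = 0+4+13+23+37 = 77.
FIFO (arrival order): A B C D E.
A: waits 0, runs 0→4
B: waits 4, runs 4→13
C: waits 13, runs 13→27
D: waits 27, runs 27→37
E: waits 37, runs 37→52
Sum = 0+4+13+27+37 = 81.
EDD 83, LPT 131, SPT 77, FIFO 81 → minimum 77.

77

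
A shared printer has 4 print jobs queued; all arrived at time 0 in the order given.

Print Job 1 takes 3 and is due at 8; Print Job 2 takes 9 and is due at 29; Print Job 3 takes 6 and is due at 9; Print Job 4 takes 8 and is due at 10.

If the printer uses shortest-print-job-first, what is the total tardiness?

SPT (increasing processing time): Print Job 1 Print Job 3 Print Job 4 Print Job 2.
Print Job 1: 0→3, due 8, tardiness 0
Print Job 3: 3→9, due 9, tardiness 0
Print Job 4: 9→17, due 10, tardiness 7
Print Job 2: 17→26, due 29, tardiness 0
Sum = 0+0+7+0 = 7.

7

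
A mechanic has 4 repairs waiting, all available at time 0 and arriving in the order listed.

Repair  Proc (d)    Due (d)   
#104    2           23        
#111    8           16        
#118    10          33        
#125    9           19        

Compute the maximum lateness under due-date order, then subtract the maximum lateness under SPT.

-2

EDD (increasing due date): #111 #125 #104 #118.
#111: 0→8, due 16, lateness -8
#125: 8→17, due 19, lateness -2
#104: 17→19, due 23, lateness -4
#118: 19→29, due 33, lateness -4
Maximum = -2.
SPT (increasing processing time): #104 #111 #125 #118.
#104: 0→2, due 23, lateness -21
#111: 2→10, due 16, lateness -6
#125: 10→19, due 19, lateness 0
#118: 19→29, due 33, lateness -4
Maximum = 0.
Difference = -2 − 0 = -2.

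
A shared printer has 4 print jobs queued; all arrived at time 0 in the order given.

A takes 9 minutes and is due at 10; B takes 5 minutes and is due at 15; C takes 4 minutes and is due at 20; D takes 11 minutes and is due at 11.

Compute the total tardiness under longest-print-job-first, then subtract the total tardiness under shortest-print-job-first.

LPT (decreasing processing time): D A B C.
D: 0→11, due 11, tardiness 0
A: 11→20, due 10, tardiness 10
B: 20→25, due 15, tardiness 10
C: 25→29, due 20, tardiness 9
Sum = 0+10+10+9 = 29.
SPT (increasing processing time): C B A D.
C: 0→4, due 20, tardiness 0
B: 4→9, due 15, tardiness 0
A: 9→18, due 10, tardiness 8
D: 18→29, due 11, tardiness 18
Sum = 0+0+8+18 = 26.
Difference = 29 − 26 = 3.

3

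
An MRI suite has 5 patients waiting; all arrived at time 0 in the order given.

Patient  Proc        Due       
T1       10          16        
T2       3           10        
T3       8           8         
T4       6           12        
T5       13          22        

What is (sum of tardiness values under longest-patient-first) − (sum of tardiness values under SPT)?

LPT (decreasing processing time): T5 T1 T3 T4 T2.
T5: 0→13, due 22, tardiness 0
T1: 13→23, due 16, tardiness 7
T3: 23→31, due 8, tardiness 23
T4: 31→37, due 12, tardiness 25
T2: 37→40, due 10, tardiness 30
Sum = 0+7+23+25+30 = 85.
SPT (increasing processing time): T2 T4 T3 T1 T5.
T2: 0→3, due 10, tardiness 0
T4: 3→9, due 12, tardiness 0
T3: 9→17, due 8, tardiness 9
T1: 17→27, due 16, tardiness 11
T5: 27→40, due 22, tardiness 18
Sum = 0+0+9+11+18 = 38.
Difference = 85 − 38 = 47.

47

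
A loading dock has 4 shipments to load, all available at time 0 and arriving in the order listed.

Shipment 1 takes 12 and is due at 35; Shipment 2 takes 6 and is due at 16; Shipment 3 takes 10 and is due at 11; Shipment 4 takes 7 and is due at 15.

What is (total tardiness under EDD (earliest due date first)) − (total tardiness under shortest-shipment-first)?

EDD (increasing due date): Shipment 3 Shipment 4 Shipment 2 Shipment 1.
Shipment 3: 0→10, due 11, tardiness 0
Shipment 4: 10→17, due 15, tardiness 2
Shipment 2: 17→23, due 16, tardiness 7
Shipment 1: 23→35, due 35, tardiness 0
Sum = 0+2+7+0 = 9.
SPT (increasing processing time): Shipment 2 Shipment 4 Shipment 3 Shipment 1.
Shipment 2: 0→6, due 16, tardiness 0
Shipment 4: 6→13, due 15, tardiness 0
Shipment 3: 13→23, due 11, tardiness 12
Shipment 1: 23→35, due 35, tardiness 0
Sum = 0+0+12+0 = 12.
Difference = 9 − 12 = -3.

-3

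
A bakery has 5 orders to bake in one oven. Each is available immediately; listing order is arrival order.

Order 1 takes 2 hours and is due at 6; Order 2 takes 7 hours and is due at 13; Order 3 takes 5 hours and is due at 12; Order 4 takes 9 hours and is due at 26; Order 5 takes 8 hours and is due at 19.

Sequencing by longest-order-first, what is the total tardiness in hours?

LPT (decreasing processing time): Order 4 Order 5 Order 2 Order 3 Order 1.
Order 4: 0→9, due 26, tardiness 0
Order 5: 9→17, due 19, tardiness 0
Order 2: 17→24, due 13, tardiness 11
Order 3: 24→29, due 12, tardiness 17
Order 1: 29→31, due 6, tardiness 25
Sum = 0+0+11+17+25 = 53.

53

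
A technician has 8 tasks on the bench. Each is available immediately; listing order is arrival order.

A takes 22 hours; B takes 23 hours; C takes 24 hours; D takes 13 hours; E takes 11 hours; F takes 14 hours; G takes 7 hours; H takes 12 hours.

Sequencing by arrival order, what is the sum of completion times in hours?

FIFO (arrival order): A B C D E F G H.
A: 0→22
B: 22→45
C: 45→69
D: 69→82
E: 82→93
F: 93→107
G: 107→114
H: 114→126
Sum = 22+45+69+82+93+107+114+126 = 658.

658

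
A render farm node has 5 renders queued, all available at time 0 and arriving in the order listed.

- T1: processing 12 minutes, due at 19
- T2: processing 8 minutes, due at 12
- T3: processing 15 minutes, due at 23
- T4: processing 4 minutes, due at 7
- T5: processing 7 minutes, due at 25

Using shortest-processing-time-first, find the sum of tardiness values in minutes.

42

SPT (increasing processing time): T4 T5 T2 T1 T3.
T4: 0→4, due 7, tardiness 0
T5: 4→11, due 25, tardiness 0
T2: 11→19, due 12, tardiness 7
T1: 19→31, due 19, tardiness 12
T3: 31→46, due 23, tardiness 23
Sum = 0+0+7+12+23 = 42.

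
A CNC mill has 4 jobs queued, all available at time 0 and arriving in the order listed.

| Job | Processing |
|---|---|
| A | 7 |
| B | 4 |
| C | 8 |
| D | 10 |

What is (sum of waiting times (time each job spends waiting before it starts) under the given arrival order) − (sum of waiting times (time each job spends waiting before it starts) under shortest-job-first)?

FIFO (arrival order): A B C D.
A: waits 0, runs 0→7
B: waits 7, runs 7→11
C: waits 11, runs 11→19
D: waits 19, runs 19→29
Sum = 0+7+11+19 = 37.
SPT (increasing processing time): B A C D.
B: waits 0, runs 0→4
A: waits 4, runs 4→11
C: waits 11, runs 11→19
D: waits 19, runs 19→29
Sum = 0+4+11+19 = 34.
Difference = 37 − 34 = 3.

3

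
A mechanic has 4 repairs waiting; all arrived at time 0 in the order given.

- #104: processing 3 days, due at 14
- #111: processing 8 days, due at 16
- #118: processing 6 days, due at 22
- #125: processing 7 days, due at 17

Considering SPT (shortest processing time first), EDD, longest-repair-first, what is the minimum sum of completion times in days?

52

SPT (increasing processing time): #104 #118 #125 #111.
#104: 0→3
#118: 3→9
#125: 9→16
#111: 16→24
Sum = 3+9+16+24 = 52.
EDD (increasing due date): #104 #111 #125 #118.
#104: 0→3
#111: 3→11
#125: 11→18
#118: 18→24
Sum = 3+11+18+24 = 56.
LPT (decreasing processing time): #111 #125 #118 #104.
#111: 0→8
#125: 8→15
#118: 15→21
#104: 21→24
Sum = 8+15+21+24 = 68.
SPT 52, EDD 56, LPT 68 → minimum 52.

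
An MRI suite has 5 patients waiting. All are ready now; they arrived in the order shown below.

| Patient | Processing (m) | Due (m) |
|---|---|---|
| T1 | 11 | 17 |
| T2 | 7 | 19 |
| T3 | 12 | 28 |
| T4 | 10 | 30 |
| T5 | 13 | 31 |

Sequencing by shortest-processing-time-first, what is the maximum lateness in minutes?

SPT (increasing processing time): T2 T4 T1 T3 T5.
T2: 0→7, due 19, lateness -12
T4: 7→17, due 30, lateness -13
T1: 17→28, due 17, lateness 11
T3: 28→40, due 28, lateness 12
T5: 40→53, due 31, lateness 22
Maximum = 22.

22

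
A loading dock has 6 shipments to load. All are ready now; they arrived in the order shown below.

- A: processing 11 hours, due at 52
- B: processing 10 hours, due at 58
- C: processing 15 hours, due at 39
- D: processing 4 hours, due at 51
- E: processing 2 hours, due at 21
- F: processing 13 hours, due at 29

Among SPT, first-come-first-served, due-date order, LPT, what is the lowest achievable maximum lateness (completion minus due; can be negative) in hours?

-3

SPT (increasing processing time): E D B A F C.
E: 0→2, due 21, lateness -19
D: 2→6, due 51, lateness -45
B: 6→16, due 58, lateness -42
A: 16→27, due 52, lateness -25
F: 27→40, due 29, lateness 11
C: 40→55, due 39, lateness 16
Maximum = 16.
FIFO (arrival order): A B C D E F.
A: 0→11, due 52, lateness -41
B: 11→21, due 58, lateness -37
C: 21→36, due 39, lateness -3
D: 36→40, due 51, lateness -11
E: 40→42, due 21, lateness 21
F: 42→55, due 29, lateness 26
Maximum = 26.
EDD (increasing due date): E F C D A B.
E: 0→2, due 21, lateness -19
F: 2→15, due 29, lateness -14
C: 15→30, due 39, lateness -9
D: 30→34, due 51, lateness -17
A: 34→45, due 52, lateness -7
B: 45→55, due 58, lateness -3
Maximum = -3.
LPT (decreasing processing time): C F A B D E.
C: 0→15, due 39, lateness -24
F: 15→28, due 29, lateness -1
A: 28→39, due 52, lateness -13
B: 39→49, due 58, lateness -9
D: 49→53, due 51, lateness 2
E: 53→55, due 21, lateness 34
Maximum = 34.
SPT 16, FIFO 26, EDD -3, LPT 34 → minimum -3.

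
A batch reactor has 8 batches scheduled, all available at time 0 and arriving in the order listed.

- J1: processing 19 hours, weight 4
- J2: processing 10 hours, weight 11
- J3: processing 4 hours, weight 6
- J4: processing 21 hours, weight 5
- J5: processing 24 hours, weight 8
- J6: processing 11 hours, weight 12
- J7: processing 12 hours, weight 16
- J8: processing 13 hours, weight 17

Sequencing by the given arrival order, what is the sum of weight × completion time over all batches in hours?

FIFO (arrival order): J1 J2 J3 J4 J5 J6 J7 J8.
J1: finishes 19, weight 4, w·C = 76
J2: finishes 29, weight 11, w·C = 319
J3: finishes 33, weight 6, w·C = 198
J4: finishes 54, weight 5, w·C = 270
J5: finishes 78, weight 8, w·C = 624
J6: finishes 89, weight 12, w·C = 1068
J7: finishes 101, weight 16, w·C = 1616
J8: finishes 114, weight 17, w·C = 1938
Sum = 76+319+198+270+624+1068+1616+1938 = 6109.

6109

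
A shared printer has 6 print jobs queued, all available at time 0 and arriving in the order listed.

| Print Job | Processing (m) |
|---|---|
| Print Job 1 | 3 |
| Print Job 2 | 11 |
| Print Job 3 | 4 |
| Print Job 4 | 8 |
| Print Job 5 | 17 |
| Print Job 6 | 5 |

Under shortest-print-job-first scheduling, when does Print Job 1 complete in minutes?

3

SPT (increasing processing time): Print Job 1 Print Job 3 Print Job 6 Print Job 4 Print Job 2 Print Job 5.
Print Job 1: 0→3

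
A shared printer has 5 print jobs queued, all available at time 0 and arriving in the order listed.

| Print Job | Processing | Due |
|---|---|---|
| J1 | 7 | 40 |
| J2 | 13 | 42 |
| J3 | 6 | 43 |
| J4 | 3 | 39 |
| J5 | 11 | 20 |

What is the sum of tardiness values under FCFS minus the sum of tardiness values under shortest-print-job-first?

FIFO (arrival order): J1 J2 J3 J4 J5.
J1: 0→7, due 40, tardiness 0
J2: 7→20, due 42, tardiness 0
J3: 20→26, due 43, tardiness 0
J4: 26→29, due 39, tardiness 0
J5: 29→40, due 20, tardiness 20
Sum = 0+0+0+0+20 = 20.
SPT (increasing processing time): J4 J3 J1 J5 J2.
J4: 0→3, due 39, tardiness 0
J3: 3→9, due 43, tardiness 0
J1: 9→16, due 40, tardiness 0
J5: 16→27, due 20, tardiness 7
J2: 27→40, due 42, tardiness 0
Sum = 0+0+0+7+0 = 7.
Difference = 20 − 7 = 13.

13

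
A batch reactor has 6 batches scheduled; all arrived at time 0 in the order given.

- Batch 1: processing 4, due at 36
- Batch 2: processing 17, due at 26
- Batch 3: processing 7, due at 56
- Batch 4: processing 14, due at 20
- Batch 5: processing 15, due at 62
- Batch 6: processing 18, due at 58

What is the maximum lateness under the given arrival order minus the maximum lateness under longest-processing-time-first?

-22

FIFO (arrival order): Batch 1 Batch 2 Batch 3 Batch 4 Batch 5 Batch 6.
Batch 1: 0→4, due 36, lateness -32
Batch 2: 4→21, due 26, lateness -5
Batch 3: 21→28, due 56, lateness -28
Batch 4: 28→42, due 20, lateness 22
Batch 5: 42→57, due 62, lateness -5
Batch 6: 57→75, due 58, lateness 17
Maximum = 22.
LPT (decreasing processing time): Batch 6 Batch 2 Batch 5 Batch 4 Batch 3 Batch 1.
Batch 6: 0→18, due 58, lateness -40
Batch 2: 18→35, due 26, lateness 9
Batch 5: 35→50, due 62, lateness -12
Batch 4: 50→64, due 20, lateness 44
Batch 3: 64→71, due 56, lateness 15
Batch 1: 71→75, due 36, lateness 39
Maximum = 44.
Difference = 22 − 44 = -22.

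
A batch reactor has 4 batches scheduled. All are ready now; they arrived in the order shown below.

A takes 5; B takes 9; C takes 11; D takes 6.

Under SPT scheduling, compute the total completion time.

67

SPT (increasing processing time): A D B C.
A: 0→5
D: 5→11
B: 11→20
C: 20→31
Sum = 5+11+20+31 = 67.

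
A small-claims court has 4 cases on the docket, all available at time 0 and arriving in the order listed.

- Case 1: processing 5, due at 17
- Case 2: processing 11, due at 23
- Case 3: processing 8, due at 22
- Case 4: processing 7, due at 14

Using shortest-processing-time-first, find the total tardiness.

8

SPT (increasing processing time): Case 1 Case 4 Case 3 Case 2.
Case 1: 0→5, due 17, tardiness 0
Case 4: 5→12, due 14, tardiness 0
Case 3: 12→20, due 22, tardiness 0
Case 2: 20→31, due 23, tardiness 8
Sum = 0+0+0+8 = 8.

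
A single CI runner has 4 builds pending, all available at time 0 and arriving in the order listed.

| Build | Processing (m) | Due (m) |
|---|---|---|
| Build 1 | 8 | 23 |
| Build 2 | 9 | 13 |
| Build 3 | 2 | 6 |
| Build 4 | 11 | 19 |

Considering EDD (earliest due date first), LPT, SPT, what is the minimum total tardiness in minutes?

10

EDD (increasing due date): Build 3 Build 2 Build 4 Build 1.
Build 3: 0→2, due 6, tardiness 0
Build 2: 2→11, due 13, tardiness 0
Build 4: 11→22, due 19, tardiness 3
Build 1: 22→30, due 23, tardiness 7
Sum = 0+0+3+7 = 10.
LPT (decreasing processing time): Build 4 Build 2 Build 1 Build 3.
Build 4: 0→11, due 19, tardiness 0
Build 2: 11→20, due 13, tardiness 7
Build 1: 20→28, due 23, tardiness 5
Build 3: 28→30, due 6, tardiness 24
Sum = 0+7+5+24 = 36.
SPT (increasing processing time): Build 3 Build 1 Build 2 Build 4.
Build 3: 0→2, due 6, tardiness 0
Build 1: 2→10, due 23, tardiness 0
Build 2: 10→19, due 13, tardiness 6
Build 4: 19→30, due 19, tardiness 11
Sum = 0+0+6+11 = 17.
EDD 10, LPT 36, SPT 17 → minimum 10.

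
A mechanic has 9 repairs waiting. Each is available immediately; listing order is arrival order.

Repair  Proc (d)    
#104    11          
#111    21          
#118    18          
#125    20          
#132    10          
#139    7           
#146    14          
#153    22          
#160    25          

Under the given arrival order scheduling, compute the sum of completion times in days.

FIFO (arrival order): #104 #111 #118 #125 #132 #139 #146 #153 #160.
#104: 0→11
#111: 11→32
#118: 32→50
#125: 50→70
#132: 70→80
#139: 80→87
#146: 87→101
#153: 101→123
#160: 123→148
Sum = 11+32+50+70+80+87+101+123+148 = 702.

702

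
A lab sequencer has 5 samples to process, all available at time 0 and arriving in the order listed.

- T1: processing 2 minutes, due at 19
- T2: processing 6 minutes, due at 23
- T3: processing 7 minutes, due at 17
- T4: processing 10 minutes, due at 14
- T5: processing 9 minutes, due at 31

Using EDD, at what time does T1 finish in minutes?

19

EDD (increasing due date): T4 T3 T1 T2 T5.
T4: 0→10
T3: 10→17
T1: 17→19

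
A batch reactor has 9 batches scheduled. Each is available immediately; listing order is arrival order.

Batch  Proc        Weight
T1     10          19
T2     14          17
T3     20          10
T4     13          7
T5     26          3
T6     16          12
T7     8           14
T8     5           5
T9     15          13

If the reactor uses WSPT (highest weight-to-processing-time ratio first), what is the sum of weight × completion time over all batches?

4621

WSPT (decreasing weight/processing-time ratio): T1 T7 T2 T8 T9 T6 T4 T3 T5.
T1: finishes 10, weight 19, w·C = 190
T7: finishes 18, weight 14, w·C = 252
T2: finishes 32, weight 17, w·C = 544
T8: finishes 37, weight 5, w·C = 185
T9: finishes 52, weight 13, w·C = 676
T6: finishes 68, weight 12, w·C = 816
T4: finishes 81, weight 7, w·C = 567
T3: finishes 101, weight 10, w·C = 1010
T5: finishes 127, weight 3, w·C = 381
Sum = 190+252+544+185+676+816+567+1010+381 = 4621.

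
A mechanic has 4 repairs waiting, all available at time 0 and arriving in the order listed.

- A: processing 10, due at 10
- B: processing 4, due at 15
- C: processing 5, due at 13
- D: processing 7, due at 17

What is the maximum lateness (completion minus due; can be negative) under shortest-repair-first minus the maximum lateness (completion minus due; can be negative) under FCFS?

SPT (increasing processing time): B C D A.
B: 0→4, due 15, lateness -11
C: 4→9, due 13, lateness -4
D: 9→16, due 17, lateness -1
A: 16→26, due 10, lateness 16
Maximum = 16.
FIFO (arrival order): A B C D.
A: 0→10, due 10, lateness 0
B: 10→14, due 15, lateness -1
C: 14→19, due 13, lateness 6
D: 19→26, due 17, lateness 9
Maximum = 9.
Difference = 16 − 9 = 7.

7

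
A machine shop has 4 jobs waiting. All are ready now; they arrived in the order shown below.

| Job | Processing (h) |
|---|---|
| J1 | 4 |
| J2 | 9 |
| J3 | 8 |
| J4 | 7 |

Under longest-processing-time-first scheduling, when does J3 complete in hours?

17

LPT (decreasing processing time): J2 J3 J4 J1.
J2: 0→9
J3: 9→17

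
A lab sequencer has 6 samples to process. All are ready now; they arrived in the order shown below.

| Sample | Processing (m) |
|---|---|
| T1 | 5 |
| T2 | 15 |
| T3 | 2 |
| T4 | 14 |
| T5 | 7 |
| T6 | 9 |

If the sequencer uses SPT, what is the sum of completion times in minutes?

135

SPT (increasing processing time): T3 T1 T5 T6 T4 T2.
T3: 0→2
T1: 2→7
T5: 7→14
T6: 14→23
T4: 23→37
T2: 37→52
Sum = 2+7+14+23+37+52 = 135.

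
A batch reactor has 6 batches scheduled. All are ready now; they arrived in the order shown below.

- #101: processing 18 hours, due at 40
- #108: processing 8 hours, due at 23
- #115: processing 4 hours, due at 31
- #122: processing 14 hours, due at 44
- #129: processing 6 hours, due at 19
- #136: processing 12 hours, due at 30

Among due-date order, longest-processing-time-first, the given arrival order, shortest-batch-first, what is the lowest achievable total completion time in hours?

EDD (increasing due date): #129 #108 #136 #115 #101 #122.
#129: 0→6
#108: 6→14
#136: 14→26
#115: 26→30
#101: 30→48
#122: 48→62
Sum = 6+14+26+30+48+62 = 186.
LPT (decreasing processing time): #101 #122 #136 #108 #129 #115.
#101: 0→18
#122: 18→32
#136: 32→44
#108: 44→52
#129: 52→58
#115: 58→62
Sum = 18+32+44+52+58+62 = 266.
FIFO (arrival order): #101 #108 #115 #122 #129 #136.
#101: 0→18
#108: 18→26
#115: 26→30
#122: 30→44
#129: 44→50
#136: 50→62
Sum = 18+26+30+44+50+62 = 230.
SPT (increasing processing time): #115 #129 #108 #136 #122 #101.
#115: 0→4
#129: 4→10
#108: 10→18
#136: 18→30
#122: 30→44
#101: 44→62
Sum = 4+10+18+30+44+62 = 168.
EDD 186, LPT 266, FIFO 230, SPT 168 → minimum 168.

168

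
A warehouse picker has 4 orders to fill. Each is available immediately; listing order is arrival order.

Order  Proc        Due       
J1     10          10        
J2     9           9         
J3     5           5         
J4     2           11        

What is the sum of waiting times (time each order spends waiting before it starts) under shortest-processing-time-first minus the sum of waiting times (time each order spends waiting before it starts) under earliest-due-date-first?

SPT (increasing processing time): J4 J3 J2 J1.
J4: waits 0, runs 0→2
J3: waits 2, runs 2→7
J2: waits 7, runs 7→16
J1: waits 16, runs 16→26
Sum = 0+2+7+16 = 25.
EDD (increasing due date): J3 J2 J1 J4.
J3: waits 0, runs 0→5
J2: waits 5, runs 5→14
J1: waits 14, runs 14→24
J4: waits 24, runs 24→26
Sum = 0+5+14+24 = 43.
Difference = 25 − 43 = -18.

-18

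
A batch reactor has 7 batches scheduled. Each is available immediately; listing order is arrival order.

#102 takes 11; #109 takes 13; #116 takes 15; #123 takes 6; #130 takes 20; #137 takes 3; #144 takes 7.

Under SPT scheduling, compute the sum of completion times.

225

SPT (increasing processing time): #137 #123 #144 #102 #109 #116 #130.
#137: 0→3
#123: 3→9
#144: 9→16
#102: 16→27
#109: 27→40
#116: 40→55
#130: 55→75
Sum = 3+9+16+27+40+55+75 = 225.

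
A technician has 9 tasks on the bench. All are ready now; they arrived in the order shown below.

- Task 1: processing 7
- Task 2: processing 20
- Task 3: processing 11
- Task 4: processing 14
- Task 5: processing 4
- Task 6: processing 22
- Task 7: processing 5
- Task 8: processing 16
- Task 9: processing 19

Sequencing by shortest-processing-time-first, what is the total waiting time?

326

SPT (increasing processing time): Task 5 Task 7 Task 1 Task 3 Task 4 Task 8 Task 9 Task 2 Task 6.
Task 5: waits 0, runs 0→4
Task 7: waits 4, runs 4→9
Task 1: waits 9, runs 9→16
Task 3: waits 16, runs 16→27
Task 4: waits 27, runs 27→41
Task 8: waits 41, runs 41→57
Task 9: waits 57, runs 57→76
Task 2: waits 76, runs 76→96
Task 6: waits 96, runs 96→118
Sum = 0+4+9+16+27+41+57+76+96 = 326.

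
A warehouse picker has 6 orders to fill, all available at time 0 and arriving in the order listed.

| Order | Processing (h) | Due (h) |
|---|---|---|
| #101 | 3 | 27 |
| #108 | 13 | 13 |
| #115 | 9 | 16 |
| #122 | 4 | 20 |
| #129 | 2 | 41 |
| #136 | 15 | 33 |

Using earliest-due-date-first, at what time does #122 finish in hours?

26

EDD (increasing due date): #108 #115 #122 #101 #136 #129.
#108: 0→13
#115: 13→22
#122: 22→26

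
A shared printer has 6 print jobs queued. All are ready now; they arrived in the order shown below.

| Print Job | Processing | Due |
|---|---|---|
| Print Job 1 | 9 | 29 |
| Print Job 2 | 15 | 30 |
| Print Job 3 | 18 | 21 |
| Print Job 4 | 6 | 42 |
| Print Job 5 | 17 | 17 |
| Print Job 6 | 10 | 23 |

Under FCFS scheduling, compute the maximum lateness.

FIFO (arrival order): Print Job 1 Print Job 2 Print Job 3 Print Job 4 Print Job 5 Print Job 6.
Print Job 1: 0→9, due 29, lateness -20
Print Job 2: 9→24, due 30, lateness -6
Print Job 3: 24→42, due 21, lateness 21
Print Job 4: 42→48, due 42, lateness 6
Print Job 5: 48→65, due 17, lateness 48
Print Job 6: 65→75, due 23, lateness 52
Maximum = 52.

52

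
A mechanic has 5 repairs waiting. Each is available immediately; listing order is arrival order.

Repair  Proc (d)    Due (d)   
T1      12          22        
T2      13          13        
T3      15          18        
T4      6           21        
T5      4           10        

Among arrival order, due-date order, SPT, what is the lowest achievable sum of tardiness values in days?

FIFO (arrival order): T1 T2 T3 T4 T5.
T1: 0→12, due 22, tardiness 0
T2: 12→25, due 13, tardiness 12
T3: 25→40, due 18, tardiness 22
T4: 40→46, due 21, tardiness 25
T5: 46→50, due 10, tardiness 40
Sum = 0+12+22+25+40 = 99.
EDD (increasing due date): T5 T2 T3 T4 T1.
T5: 0→4, due 10, tardiness 0
T2: 4→17, due 13, tardiness 4
T3: 17→32, due 18, tardiness 14
T4: 32→38, due 21, tardiness 17
T1: 38→50, due 22, tardiness 28
Sum = 0+4+14+17+28 = 63.
SPT (increasing processing time): T5 T4 T1 T2 T3.
T5: 0→4, due 10, tardiness 0
T4: 4→10, due 21, tardiness 0
T1: 10→22, due 22, tardiness 0
T2: 22→35, due 13, tardiness 22
T3: 35→50, due 18, tardiness 32
Sum = 0+0+0+22+32 = 54.
FIFO 99, EDD 63, SPT 54 → minimum 54.

54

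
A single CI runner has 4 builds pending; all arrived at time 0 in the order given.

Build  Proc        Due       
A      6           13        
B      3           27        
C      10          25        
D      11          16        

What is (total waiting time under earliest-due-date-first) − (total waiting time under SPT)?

19

EDD (increasing due date): A D C B.
A: waits 0, runs 0→6
D: waits 6, runs 6→17
C: waits 17, runs 17→27
B: waits 27, runs 27→30
Sum = 0+6+17+27 = 50.
SPT (increasing processing time): B A C D.
B: waits 0, runs 0→3
A: waits 3, runs 3→9
C: waits 9, runs 9→19
D: waits 19, runs 19→30
Sum = 0+3+9+19 = 31.
Difference = 50 − 31 = 19.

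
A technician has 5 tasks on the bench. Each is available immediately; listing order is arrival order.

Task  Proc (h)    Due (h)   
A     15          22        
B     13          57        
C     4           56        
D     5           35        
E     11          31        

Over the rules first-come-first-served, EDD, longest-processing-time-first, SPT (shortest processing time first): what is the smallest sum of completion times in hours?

FIFO (arrival order): A B C D E.
A: 0→15
B: 15→28
C: 28→32
D: 32→37
E: 37→48
Sum = 15+28+32+37+48 = 160.
EDD (increasing due date): A E D C B.
A: 0→15
E: 15→26
D: 26→31
C: 31→35
B: 35→48
Sum = 15+26+31+35+48 = 155.
LPT (decreasing processing time): A B E D C.
A: 0→15
B: 15→28
E: 28→39
D: 39→44
C: 44→48
Sum = 15+28+39+44+48 = 174.
SPT (increasing processing time): C D E B A.
C: 0→4
D: 4→9
E: 9→20
B: 20→33
A: 33→48
Sum = 4+9+20+33+48 = 114.
FIFO 160, EDD 155, LPT 174, SPT 114 → minimum 114.

114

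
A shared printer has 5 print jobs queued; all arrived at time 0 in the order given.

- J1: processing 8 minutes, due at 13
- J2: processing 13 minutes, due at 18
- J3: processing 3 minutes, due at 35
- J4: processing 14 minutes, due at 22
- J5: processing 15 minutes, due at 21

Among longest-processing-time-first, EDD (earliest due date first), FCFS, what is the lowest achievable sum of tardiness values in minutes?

LPT (decreasing processing time): J5 J4 J2 J1 J3.
J5: 0→15, due 21, tardiness 0
J4: 15→29, due 22, tardiness 7
J2: 29→42, due 18, tardiness 24
J1: 42→50, due 13, tardiness 37
J3: 50→53, due 35, tardiness 18
Sum = 0+7+24+37+18 = 86.
EDD (increasing due date): J1 J2 J5 J4 J3.
J1: 0→8, due 13, tardiness 0
J2: 8→21, due 18, tardiness 3
J5: 21→36, due 21, tardiness 15
J4: 36→50, due 22, tardiness 28
J3: 50→53, due 35, tardiness 18
Sum = 0+3+15+28+18 = 64.
FIFO (arrival order): J1 J2 J3 J4 J5.
J1: 0→8, due 13, tardiness 0
J2: 8→21, due 18, tardiness 3
J3: 21→24, due 35, tardiness 0
J4: 24→38, due 22, tardiness 16
J5: 38→53, due 21, tardiness 32
Sum = 0+3+0+16+32 = 51.
LPT 86, EDD 64, FIFO 51 → minimum 51.

51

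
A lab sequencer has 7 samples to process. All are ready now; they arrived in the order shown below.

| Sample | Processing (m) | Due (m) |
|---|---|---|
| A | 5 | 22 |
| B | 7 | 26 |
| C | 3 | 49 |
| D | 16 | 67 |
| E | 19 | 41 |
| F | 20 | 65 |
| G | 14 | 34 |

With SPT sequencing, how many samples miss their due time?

SPT (increasing processing time): C A B G D E F.
C: 0→3, due 49, tardiness 0
A: 3→8, due 22, tardiness 0
B: 8→15, due 26, tardiness 0
G: 15→29, due 34, tardiness 0
D: 29→45, due 67, tardiness 0
E: 45→64, due 41, tardiness 23
F: 64→84, due 65, tardiness 19
Late samples: 2.

2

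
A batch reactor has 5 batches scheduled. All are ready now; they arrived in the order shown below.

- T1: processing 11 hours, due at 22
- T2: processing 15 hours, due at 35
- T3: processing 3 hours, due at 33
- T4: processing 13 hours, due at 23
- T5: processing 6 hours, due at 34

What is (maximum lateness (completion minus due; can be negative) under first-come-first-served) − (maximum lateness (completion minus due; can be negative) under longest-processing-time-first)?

2

FIFO (arrival order): T1 T2 T3 T4 T5.
T1: 0→11, due 22, lateness -11
T2: 11→26, due 35, lateness -9
T3: 26→29, due 33, lateness -4
T4: 29→42, due 23, lateness 19
T5: 42→48, due 34, lateness 14
Maximum = 19.
LPT (decreasing processing time): T2 T4 T1 T5 T3.
T2: 0→15, due 35, lateness -20
T4: 15→28, due 23, lateness 5
T1: 28→39, due 22, lateness 17
T5: 39→45, due 34, lateness 11
T3: 45→48, due 33, lateness 15
Maximum = 17.
Difference = 19 − 17 = 2.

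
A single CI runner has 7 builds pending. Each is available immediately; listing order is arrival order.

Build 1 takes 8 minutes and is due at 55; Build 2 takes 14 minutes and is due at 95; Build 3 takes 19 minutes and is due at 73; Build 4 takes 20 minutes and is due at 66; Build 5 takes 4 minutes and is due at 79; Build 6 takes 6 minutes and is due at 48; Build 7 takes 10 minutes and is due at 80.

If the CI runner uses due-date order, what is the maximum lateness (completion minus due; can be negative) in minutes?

EDD (increasing due date): Build 6 Build 1 Build 4 Build 3 Build 5 Build 7 Build 2.
Build 6: 0→6, due 48, lateness -42
Build 1: 6→14, due 55, lateness -41
Build 4: 14→34, due 66, lateness -32
Build 3: 34→53, due 73, lateness -20
Build 5: 53→57, due 79, lateness -22
Build 7: 57→67, due 80, lateness -13
Build 2: 67→81, due 95, lateness -14
Maximum = -13.

-13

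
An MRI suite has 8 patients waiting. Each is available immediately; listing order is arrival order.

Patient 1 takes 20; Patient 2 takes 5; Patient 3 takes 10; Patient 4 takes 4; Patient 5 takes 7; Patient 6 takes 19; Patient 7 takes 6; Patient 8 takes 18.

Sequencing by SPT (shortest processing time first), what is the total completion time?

SPT (increasing processing time): Patient 4 Patient 2 Patient 7 Patient 5 Patient 3 Patient 8 Patient 6 Patient 1.
Patient 4: 0→4
Patient 2: 4→9
Patient 7: 9→15
Patient 5: 15→22
Patient 3: 22→32
Patient 8: 32→50
Patient 6: 50→69
Patient 1: 69→89
Sum = 4+9+15+22+32+50+69+89 = 290.

290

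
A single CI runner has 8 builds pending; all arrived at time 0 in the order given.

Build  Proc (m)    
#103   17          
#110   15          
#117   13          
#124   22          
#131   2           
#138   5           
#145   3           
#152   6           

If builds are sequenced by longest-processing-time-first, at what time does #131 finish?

LPT (decreasing processing time): #124 #103 #110 #117 #152 #138 #145 #131.
#124: 0→22
#103: 22→39
#110: 39→54
#117: 54→67
#152: 67→73
#138: 73→78
#145: 78→81
#131: 81→83

83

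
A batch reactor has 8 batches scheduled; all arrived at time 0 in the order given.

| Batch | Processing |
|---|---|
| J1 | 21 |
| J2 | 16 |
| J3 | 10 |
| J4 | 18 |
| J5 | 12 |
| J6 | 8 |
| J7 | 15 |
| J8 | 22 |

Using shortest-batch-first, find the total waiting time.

SPT (increasing processing time): J6 J3 J5 J7 J2 J4 J1 J8.
J6: waits 0, runs 0→8
J3: waits 8, runs 8→18
J5: waits 18, runs 18→30
J7: waits 30, runs 30→45
J2: waits 45, runs 45→61
J4: waits 61, runs 61→79
J1: waits 79, runs 79→100
J8: waits 100, runs 100→122
Sum = 0+8+18+30+45+61+79+100 = 341.

341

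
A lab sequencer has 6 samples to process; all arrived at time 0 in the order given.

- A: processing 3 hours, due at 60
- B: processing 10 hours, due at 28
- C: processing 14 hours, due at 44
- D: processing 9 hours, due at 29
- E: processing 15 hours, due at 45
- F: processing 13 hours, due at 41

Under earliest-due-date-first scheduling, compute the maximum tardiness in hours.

EDD (increasing due date): B D F C E A.
B: 0→10, due 28, tardiness 0
D: 10→19, due 29, tardiness 0
F: 19→32, due 41, tardiness 0
C: 32→46, due 44, tardiness 2
E: 46→61, due 45, tardiness 16
A: 61→64, due 60, tardiness 4
Maximum = 16.

16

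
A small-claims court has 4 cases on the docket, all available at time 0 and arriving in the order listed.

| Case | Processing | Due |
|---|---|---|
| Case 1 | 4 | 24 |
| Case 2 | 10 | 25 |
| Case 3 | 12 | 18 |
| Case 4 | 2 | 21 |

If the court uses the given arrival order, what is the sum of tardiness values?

FIFO (arrival order): Case 1 Case 2 Case 3 Case 4.
Case 1: 0→4, due 24, tardiness 0
Case 2: 4→14, due 25, tardiness 0
Case 3: 14→26, due 18, tardiness 8
Case 4: 26→28, due 21, tardiness 7
Sum = 0+0+8+7 = 15.

15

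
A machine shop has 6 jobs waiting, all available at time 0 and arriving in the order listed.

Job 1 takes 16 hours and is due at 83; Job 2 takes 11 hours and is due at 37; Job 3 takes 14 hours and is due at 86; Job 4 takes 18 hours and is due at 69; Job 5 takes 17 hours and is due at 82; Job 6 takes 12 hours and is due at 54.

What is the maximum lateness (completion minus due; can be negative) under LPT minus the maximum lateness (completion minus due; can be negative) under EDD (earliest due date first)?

LPT (decreasing processing time): Job 4 Job 5 Job 1 Job 3 Job 6 Job 2.
Job 4: 0→18, due 69, lateness -51
Job 5: 18→35, due 82, lateness -47
Job 1: 35→51, due 83, lateness -32
Job 3: 51→65, due 86, lateness -21
Job 6: 65→77, due 54, lateness 23
Job 2: 77→88, due 37, lateness 51
Maximum = 51.
EDD (increasing due date): Job 2 Job 6 Job 4 Job 5 Job 1 Job 3.
Job 2: 0→11, due 37, lateness -26
Job 6: 11→23, due 54, lateness -31
Job 4: 23→41, due 69, lateness -28
Job 5: 41→58, due 82, lateness -24
Job 1: 58→74, due 83, lateness -9
Job 3: 74→88, due 86, lateness 2
Maximum = 2.
Difference = 51 − 2 = 49.

49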